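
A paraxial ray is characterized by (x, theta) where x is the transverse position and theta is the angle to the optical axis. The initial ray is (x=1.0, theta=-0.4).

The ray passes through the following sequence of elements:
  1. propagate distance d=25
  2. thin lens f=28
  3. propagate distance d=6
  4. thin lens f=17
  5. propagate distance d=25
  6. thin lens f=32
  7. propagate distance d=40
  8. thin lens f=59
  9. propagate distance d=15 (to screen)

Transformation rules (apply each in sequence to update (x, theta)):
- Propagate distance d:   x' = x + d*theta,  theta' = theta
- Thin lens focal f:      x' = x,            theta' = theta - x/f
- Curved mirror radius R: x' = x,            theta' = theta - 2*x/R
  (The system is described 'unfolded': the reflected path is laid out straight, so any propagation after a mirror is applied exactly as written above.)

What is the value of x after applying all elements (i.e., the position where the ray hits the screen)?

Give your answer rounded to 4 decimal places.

Initial: x=1.0000 theta=-0.4000
After 1 (propagate distance d=25): x=-9.0000 theta=-0.4000
After 2 (thin lens f=28): x=-9.0000 theta=-11/140 (≈-0.0786)
After 3 (propagate distance d=6): x=-663/70 (≈-9.4714) theta=-11/140 (≈-0.0786)
After 4 (thin lens f=17): x=-663/70 (≈-9.4714) theta=67/140 (≈0.4786)
After 5 (propagate distance d=25): x=349/140 (≈2.4929) theta=67/140 (≈0.4786)
After 6 (thin lens f=32): x=349/140 (≈2.4929) theta=359/896 (≈0.4007)
After 7 (propagate distance d=40): x=10371/560 (≈18.5196) theta=359/896 (≈0.4007)
After 8 (thin lens f=59): x=10371/560 (≈18.5196) theta=22937/264320 (≈0.0868)
After 9 (propagate distance d=15 (to screen)): x=5239167/264320 (≈19.8213) theta=22937/264320 (≈0.0868)
Rounded to 4 decimal places: x = 19.8213

Answer: 19.8213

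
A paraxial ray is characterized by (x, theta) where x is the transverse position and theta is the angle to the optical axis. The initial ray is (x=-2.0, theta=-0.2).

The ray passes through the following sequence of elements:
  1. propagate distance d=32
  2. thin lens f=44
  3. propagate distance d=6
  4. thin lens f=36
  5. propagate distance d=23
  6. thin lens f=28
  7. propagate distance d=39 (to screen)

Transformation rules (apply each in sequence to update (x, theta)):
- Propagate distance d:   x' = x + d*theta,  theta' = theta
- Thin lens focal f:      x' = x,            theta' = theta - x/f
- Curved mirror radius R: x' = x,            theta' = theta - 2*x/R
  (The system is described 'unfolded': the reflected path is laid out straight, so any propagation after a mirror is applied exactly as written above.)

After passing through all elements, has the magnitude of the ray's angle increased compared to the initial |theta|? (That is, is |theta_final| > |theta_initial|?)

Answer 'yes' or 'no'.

Initial: x=-2.0000 theta=-0.2000
After 1 (propagate distance d=32): x=-8.4000 theta=-0.2000
After 2 (thin lens f=44): x=-8.4000 theta=-1/110 (≈-0.0091)
After 3 (propagate distance d=6): x=-93/11 (≈-8.4545) theta=-1/110 (≈-0.0091)
After 4 (thin lens f=36): x=-93/11 (≈-8.4545) theta=149/660 (≈0.2258)
After 5 (propagate distance d=23): x=-2153/660 (≈-3.2621) theta=149/660 (≈0.2258)
After 6 (thin lens f=28): x=-2153/660 (≈-3.2621) theta=115/336 (≈0.3423)
After 7 (propagate distance d=39 (to screen)): x=186391/18480 (≈10.0861) theta=115/336 (≈0.3423)
|theta_initial|=0.2000 |theta_final|=115/336 (≈0.3423) -> increased

Answer: yes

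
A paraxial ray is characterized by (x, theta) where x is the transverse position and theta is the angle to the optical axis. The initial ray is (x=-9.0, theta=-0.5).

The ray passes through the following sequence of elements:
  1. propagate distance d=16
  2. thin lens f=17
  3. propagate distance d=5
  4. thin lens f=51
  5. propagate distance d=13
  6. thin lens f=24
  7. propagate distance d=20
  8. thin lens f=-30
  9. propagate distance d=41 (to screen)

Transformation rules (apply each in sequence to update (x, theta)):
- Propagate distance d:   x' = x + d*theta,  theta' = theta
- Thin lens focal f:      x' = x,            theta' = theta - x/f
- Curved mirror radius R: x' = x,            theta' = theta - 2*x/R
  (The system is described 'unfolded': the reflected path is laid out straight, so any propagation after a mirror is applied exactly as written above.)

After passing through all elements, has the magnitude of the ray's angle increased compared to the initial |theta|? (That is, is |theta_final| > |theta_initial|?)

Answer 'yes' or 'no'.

Answer: yes

Derivation:
Initial: x=-9.0000 theta=-0.5000
After 1 (propagate distance d=16): x=-17.0000 theta=-0.5000
After 2 (thin lens f=17): x=-17.0000 theta=0.5000
After 3 (propagate distance d=5): x=-14.5000 theta=0.5000
After 4 (thin lens f=51): x=-14.5000 theta=40/51 (≈0.7843)
After 5 (propagate distance d=13): x=-439/102 (≈-4.3039) theta=40/51 (≈0.7843)
After 6 (thin lens f=24): x=-439/102 (≈-4.3039) theta=2359/2448 (≈0.9636)
After 7 (propagate distance d=20): x=9161/612 (≈14.9690) theta=2359/2448 (≈0.9636)
After 8 (thin lens f=-30): x=9161/612 (≈14.9690) theta=53707/36720 (≈1.4626)
After 9 (propagate distance d=41 (to screen)): x=2751647/36720 (≈74.9359) theta=53707/36720 (≈1.4626)
|theta_initial|=0.5000 |theta_final|=53707/36720 (≈1.4626) -> increased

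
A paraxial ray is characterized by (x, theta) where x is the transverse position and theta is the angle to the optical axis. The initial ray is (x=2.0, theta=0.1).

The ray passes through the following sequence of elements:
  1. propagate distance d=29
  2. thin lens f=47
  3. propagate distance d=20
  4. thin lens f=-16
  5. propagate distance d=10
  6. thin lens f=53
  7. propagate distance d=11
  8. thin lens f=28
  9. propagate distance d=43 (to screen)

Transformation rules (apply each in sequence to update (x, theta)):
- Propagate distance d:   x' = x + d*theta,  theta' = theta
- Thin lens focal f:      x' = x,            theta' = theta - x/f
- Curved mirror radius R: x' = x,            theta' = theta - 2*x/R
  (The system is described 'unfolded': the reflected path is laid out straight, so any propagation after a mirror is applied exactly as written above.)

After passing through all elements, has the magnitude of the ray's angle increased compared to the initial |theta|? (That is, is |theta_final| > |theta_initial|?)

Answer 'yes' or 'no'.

Answer: yes

Derivation:
Initial: x=2.0000 theta=0.1000
After 1 (propagate distance d=29): x=4.9000 theta=0.1000
After 2 (thin lens f=47): x=4.9000 theta=-1/235 (≈-0.0043)
After 3 (propagate distance d=20): x=2263/470 (≈4.8149) theta=-1/235 (≈-0.0043)
After 4 (thin lens f=-16): x=2263/470 (≈4.8149) theta=2231/7520 (≈0.2967)
After 5 (propagate distance d=10): x=29259/3760 (≈7.7816) theta=2231/7520 (≈0.2967)
After 6 (thin lens f=53): x=29259/3760 (≈7.7816) theta=11945/79712 (≈0.1499)
After 7 (propagate distance d=11): x=3758429/398560 (≈9.4300) theta=11945/79712 (≈0.1499)
After 8 (thin lens f=28): x=3758429/398560 (≈9.4300) theta=-2086129/11159680 (≈-0.1869)
After 9 (propagate distance d=43 (to screen)): x=3106493/2231936 (≈1.3918) theta=-2086129/11159680 (≈-0.1869)
|theta_initial|=0.1000 |theta_final|=2086129/11159680 (≈0.1869) -> increased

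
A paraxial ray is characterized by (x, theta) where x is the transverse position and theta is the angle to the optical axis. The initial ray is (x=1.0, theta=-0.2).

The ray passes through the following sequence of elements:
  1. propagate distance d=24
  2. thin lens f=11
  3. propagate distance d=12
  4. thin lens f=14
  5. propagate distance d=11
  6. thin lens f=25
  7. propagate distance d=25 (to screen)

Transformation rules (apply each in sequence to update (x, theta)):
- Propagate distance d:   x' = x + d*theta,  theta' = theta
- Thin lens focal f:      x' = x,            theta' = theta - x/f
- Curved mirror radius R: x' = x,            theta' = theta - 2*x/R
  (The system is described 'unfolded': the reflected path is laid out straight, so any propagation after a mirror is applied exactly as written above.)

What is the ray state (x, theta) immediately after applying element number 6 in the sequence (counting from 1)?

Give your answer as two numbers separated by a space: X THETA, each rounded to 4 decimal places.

Answer: 1.1597 0.2458

Derivation:
Initial: x=1.0000 theta=-0.2000
After 1 (propagate distance d=24): x=-3.8000 theta=-0.2000
After 2 (thin lens f=11): x=-3.8000 theta=8/55 (≈0.1455)
After 3 (propagate distance d=12): x=-113/55 (≈-2.0545) theta=8/55 (≈0.1455)
After 4 (thin lens f=14): x=-113/55 (≈-2.0545) theta=45/154 (≈0.2922)
After 5 (propagate distance d=11): x=893/770 (≈1.1597) theta=45/154 (≈0.2922)
After 6 (thin lens f=25): x=893/770 (≈1.1597) theta=338/1375 (≈0.2458)
Rounded to 4 decimal places: x = 1.1597, theta = 0.2458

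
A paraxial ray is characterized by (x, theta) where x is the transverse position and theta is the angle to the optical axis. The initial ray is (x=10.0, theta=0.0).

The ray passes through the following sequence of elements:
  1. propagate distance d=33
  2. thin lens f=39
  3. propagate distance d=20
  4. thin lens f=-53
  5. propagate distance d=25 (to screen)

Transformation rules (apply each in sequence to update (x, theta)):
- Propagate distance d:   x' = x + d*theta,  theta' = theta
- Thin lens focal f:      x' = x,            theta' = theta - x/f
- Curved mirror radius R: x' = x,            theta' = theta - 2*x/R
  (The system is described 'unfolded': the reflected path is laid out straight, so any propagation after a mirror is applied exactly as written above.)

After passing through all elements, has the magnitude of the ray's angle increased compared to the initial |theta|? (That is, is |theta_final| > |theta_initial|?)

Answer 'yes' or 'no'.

Answer: yes

Derivation:
Initial: x=10.0000 theta=0.0000
After 1 (propagate distance d=33): x=10.0000 theta=0.0000
After 2 (thin lens f=39): x=10.0000 theta=-10/39 (≈-0.2564)
After 3 (propagate distance d=20): x=190/39 (≈4.8718) theta=-10/39 (≈-0.2564)
After 4 (thin lens f=-53): x=190/39 (≈4.8718) theta=-340/2067 (≈-0.1645)
After 5 (propagate distance d=25 (to screen)): x=1570/2067 (≈0.7596) theta=-340/2067 (≈-0.1645)
|theta_initial|=0.0000 |theta_final|=340/2067 (≈0.1645) -> increased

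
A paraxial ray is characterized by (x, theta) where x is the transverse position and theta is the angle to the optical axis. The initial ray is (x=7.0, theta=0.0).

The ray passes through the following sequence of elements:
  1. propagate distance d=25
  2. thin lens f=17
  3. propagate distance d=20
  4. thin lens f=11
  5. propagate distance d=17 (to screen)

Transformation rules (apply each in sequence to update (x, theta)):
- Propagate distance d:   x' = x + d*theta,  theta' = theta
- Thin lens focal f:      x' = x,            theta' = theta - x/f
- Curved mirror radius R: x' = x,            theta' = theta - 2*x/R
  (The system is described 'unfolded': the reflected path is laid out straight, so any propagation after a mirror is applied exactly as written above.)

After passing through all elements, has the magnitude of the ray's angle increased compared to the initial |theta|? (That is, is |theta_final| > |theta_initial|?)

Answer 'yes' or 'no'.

Answer: yes

Derivation:
Initial: x=7.0000 theta=0.0000
After 1 (propagate distance d=25): x=7.0000 theta=0.0000
After 2 (thin lens f=17): x=7.0000 theta=-7/17 (≈-0.4118)
After 3 (propagate distance d=20): x=-21/17 (≈-1.2353) theta=-7/17 (≈-0.4118)
After 4 (thin lens f=11): x=-21/17 (≈-1.2353) theta=-56/187 (≈-0.2995)
After 5 (propagate distance d=17 (to screen)): x=-1183/187 (≈-6.3262) theta=-56/187 (≈-0.2995)
|theta_initial|=0.0000 |theta_final|=56/187 (≈0.2995) -> increased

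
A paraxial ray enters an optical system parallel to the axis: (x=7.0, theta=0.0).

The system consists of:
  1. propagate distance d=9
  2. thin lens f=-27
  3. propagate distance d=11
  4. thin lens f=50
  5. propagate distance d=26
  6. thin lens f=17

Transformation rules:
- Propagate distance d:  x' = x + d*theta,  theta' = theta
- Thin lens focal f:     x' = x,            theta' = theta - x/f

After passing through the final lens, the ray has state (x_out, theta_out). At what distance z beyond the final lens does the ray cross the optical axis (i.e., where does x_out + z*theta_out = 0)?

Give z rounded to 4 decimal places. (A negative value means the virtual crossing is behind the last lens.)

Answer: 18.7271

Derivation:
Initial: x=7.0000 theta=0.0000
After 1 (propagate distance d=9): x=7.0000 theta=0.0000
After 2 (thin lens f=-27): x=7.0000 theta=7/27 (≈0.2593)
After 3 (propagate distance d=11): x=266/27 (≈9.8519) theta=7/27 (≈0.2593)
After 4 (thin lens f=50): x=266/27 (≈9.8519) theta=14/225 (≈0.0622)
After 5 (propagate distance d=26): x=7742/675 (≈11.4696) theta=14/225 (≈0.0622)
After 6 (thin lens f=17): x=7742/675 (≈11.4696) theta=-7028/11475 (≈-0.6125)
z_focus = -x_out/theta_out = -(7742/675)/(-7028/11475) = 9401/502 ≈ 18.7271
Rounded to 4 decimal places: z = 18.7271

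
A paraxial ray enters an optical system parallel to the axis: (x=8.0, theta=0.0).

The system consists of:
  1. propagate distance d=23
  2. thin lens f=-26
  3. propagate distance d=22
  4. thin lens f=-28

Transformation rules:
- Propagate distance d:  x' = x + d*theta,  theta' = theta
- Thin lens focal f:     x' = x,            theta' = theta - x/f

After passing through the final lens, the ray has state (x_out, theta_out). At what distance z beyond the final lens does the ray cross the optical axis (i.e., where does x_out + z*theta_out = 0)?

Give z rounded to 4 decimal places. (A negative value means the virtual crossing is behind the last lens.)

Initial: x=8.0000 theta=0.0000
After 1 (propagate distance d=23): x=8.0000 theta=0.0000
After 2 (thin lens f=-26): x=8.0000 theta=4/13 (≈0.3077)
After 3 (propagate distance d=22): x=192/13 (≈14.7692) theta=4/13 (≈0.3077)
After 4 (thin lens f=-28): x=192/13 (≈14.7692) theta=76/91 (≈0.8352)
z_focus = -x_out/theta_out = -(192/13)/(76/91) = -336/19 ≈ -17.6842
Rounded to 4 decimal places: z = -17.6842

Answer: -17.6842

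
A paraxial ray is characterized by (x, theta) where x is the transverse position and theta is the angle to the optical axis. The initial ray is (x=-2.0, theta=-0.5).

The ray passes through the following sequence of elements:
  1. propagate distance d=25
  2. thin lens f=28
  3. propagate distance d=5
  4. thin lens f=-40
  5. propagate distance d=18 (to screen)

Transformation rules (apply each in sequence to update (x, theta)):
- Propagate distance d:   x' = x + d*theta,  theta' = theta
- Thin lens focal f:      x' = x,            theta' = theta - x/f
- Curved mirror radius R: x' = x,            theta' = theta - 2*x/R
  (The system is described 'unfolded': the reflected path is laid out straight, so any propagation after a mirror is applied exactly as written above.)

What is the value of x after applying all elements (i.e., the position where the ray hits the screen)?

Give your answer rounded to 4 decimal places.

Answer: -20.5741

Derivation:
Initial: x=-2.0000 theta=-0.5000
After 1 (propagate distance d=25): x=-14.5000 theta=-0.5000
After 2 (thin lens f=28): x=-14.5000 theta=1/56 (≈0.0179)
After 3 (propagate distance d=5): x=-807/56 (≈-14.4107) theta=1/56 (≈0.0179)
After 4 (thin lens f=-40): x=-807/56 (≈-14.4107) theta=-767/2240 (≈-0.3424)
After 5 (propagate distance d=18 (to screen)): x=-23043/1120 (≈-20.5741) theta=-767/2240 (≈-0.3424)
Rounded to 4 decimal places: x = -20.5741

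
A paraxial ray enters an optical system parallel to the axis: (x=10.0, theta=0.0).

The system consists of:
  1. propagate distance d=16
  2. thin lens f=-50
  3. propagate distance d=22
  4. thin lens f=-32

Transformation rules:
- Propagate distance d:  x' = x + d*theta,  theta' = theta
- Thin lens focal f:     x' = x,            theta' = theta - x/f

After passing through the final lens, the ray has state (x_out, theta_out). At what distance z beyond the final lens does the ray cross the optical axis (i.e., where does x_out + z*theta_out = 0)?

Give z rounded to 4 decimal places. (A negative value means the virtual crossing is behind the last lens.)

Initial: x=10.0000 theta=0.0000
After 1 (propagate distance d=16): x=10.0000 theta=0.0000
After 2 (thin lens f=-50): x=10.0000 theta=0.2000
After 3 (propagate distance d=22): x=14.4000 theta=0.2000
After 4 (thin lens f=-32): x=14.4000 theta=0.6500
z_focus = -x_out/theta_out = -(14.4000)/(0.6500) = -288/13 ≈ -22.1538
Rounded to 4 decimal places: z = -22.1538

Answer: -22.1538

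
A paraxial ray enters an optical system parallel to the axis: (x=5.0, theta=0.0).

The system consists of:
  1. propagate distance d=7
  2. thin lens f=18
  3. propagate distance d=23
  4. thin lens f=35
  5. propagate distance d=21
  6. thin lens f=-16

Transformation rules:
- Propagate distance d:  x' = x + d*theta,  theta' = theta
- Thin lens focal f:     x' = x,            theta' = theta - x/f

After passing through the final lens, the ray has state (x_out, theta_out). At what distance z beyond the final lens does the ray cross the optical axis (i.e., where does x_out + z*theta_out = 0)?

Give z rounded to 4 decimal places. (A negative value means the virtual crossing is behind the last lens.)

Answer: -10.0233

Derivation:
Initial: x=5.0000 theta=0.0000
After 1 (propagate distance d=7): x=5.0000 theta=0.0000
After 2 (thin lens f=18): x=5.0000 theta=-5/18 (≈-0.2778)
After 3 (propagate distance d=23): x=-25/18 (≈-1.3889) theta=-5/18 (≈-0.2778)
After 4 (thin lens f=35): x=-25/18 (≈-1.3889) theta=-5/21 (≈-0.2381)
After 5 (propagate distance d=21): x=-115/18 (≈-6.3889) theta=-5/21 (≈-0.2381)
After 6 (thin lens f=-16): x=-115/18 (≈-6.3889) theta=-1285/2016 (≈-0.6374)
z_focus = -x_out/theta_out = -(-115/18)/(-1285/2016) = -2576/257 ≈ -10.0233
Rounded to 4 decimal places: z = -10.0233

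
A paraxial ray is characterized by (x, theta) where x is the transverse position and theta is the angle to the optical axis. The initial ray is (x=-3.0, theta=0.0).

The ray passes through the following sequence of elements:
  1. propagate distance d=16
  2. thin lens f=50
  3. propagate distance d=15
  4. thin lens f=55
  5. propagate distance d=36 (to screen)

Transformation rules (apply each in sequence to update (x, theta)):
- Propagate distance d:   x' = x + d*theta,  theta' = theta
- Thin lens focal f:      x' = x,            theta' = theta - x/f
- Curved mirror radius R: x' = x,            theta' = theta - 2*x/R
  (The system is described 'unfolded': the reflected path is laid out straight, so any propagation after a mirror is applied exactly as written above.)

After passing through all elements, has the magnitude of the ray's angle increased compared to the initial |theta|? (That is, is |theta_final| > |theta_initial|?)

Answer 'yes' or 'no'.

Initial: x=-3.0000 theta=0.0000
After 1 (propagate distance d=16): x=-3.0000 theta=0.0000
After 2 (thin lens f=50): x=-3.0000 theta=0.0600
After 3 (propagate distance d=15): x=-2.1000 theta=0.0600
After 4 (thin lens f=55): x=-2.1000 theta=27/275 (≈0.0982)
After 5 (propagate distance d=36 (to screen)): x=789/550 (≈1.4345) theta=27/275 (≈0.0982)
|theta_initial|=0.0000 |theta_final|=27/275 (≈0.0982) -> increased

Answer: yes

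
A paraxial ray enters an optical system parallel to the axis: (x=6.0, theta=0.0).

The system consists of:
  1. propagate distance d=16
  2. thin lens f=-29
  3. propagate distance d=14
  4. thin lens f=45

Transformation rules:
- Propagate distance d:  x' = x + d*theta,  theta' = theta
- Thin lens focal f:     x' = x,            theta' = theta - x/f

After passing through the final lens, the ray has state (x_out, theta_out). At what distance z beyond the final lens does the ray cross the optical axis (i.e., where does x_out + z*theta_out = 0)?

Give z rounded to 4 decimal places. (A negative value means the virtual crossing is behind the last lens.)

Answer: -967.5000

Derivation:
Initial: x=6.0000 theta=0.0000
After 1 (propagate distance d=16): x=6.0000 theta=0.0000
After 2 (thin lens f=-29): x=6.0000 theta=6/29 (≈0.2069)
After 3 (propagate distance d=14): x=258/29 (≈8.8966) theta=6/29 (≈0.2069)
After 4 (thin lens f=45): x=258/29 (≈8.8966) theta=4/435 (≈0.0092)
z_focus = -x_out/theta_out = -(258/29)/(4/435) = -967.5000
Rounded to 4 decimal places: z = -967.5000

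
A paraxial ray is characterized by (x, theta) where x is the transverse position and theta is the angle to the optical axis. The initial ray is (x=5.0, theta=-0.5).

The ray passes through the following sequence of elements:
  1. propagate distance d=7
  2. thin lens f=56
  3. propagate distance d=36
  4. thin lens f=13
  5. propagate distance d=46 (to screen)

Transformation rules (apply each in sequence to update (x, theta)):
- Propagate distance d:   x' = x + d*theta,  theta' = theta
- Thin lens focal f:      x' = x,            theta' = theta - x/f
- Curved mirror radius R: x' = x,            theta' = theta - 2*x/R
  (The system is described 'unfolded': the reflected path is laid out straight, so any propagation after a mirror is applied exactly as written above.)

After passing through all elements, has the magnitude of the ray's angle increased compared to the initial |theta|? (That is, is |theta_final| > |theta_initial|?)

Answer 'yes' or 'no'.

Initial: x=5.0000 theta=-0.5000
After 1 (propagate distance d=7): x=1.5000 theta=-0.5000
After 2 (thin lens f=56): x=1.5000 theta=-59/112 (≈-0.5268)
After 3 (propagate distance d=36): x=-489/28 (≈-17.4643) theta=-59/112 (≈-0.5268)
After 4 (thin lens f=13): x=-489/28 (≈-17.4643) theta=1189/1456 (≈0.8166)
After 5 (propagate distance d=46 (to screen)): x=14633/728 (≈20.1003) theta=1189/1456 (≈0.8166)
|theta_initial|=0.5000 |theta_final|=1189/1456 (≈0.8166) -> increased

Answer: yes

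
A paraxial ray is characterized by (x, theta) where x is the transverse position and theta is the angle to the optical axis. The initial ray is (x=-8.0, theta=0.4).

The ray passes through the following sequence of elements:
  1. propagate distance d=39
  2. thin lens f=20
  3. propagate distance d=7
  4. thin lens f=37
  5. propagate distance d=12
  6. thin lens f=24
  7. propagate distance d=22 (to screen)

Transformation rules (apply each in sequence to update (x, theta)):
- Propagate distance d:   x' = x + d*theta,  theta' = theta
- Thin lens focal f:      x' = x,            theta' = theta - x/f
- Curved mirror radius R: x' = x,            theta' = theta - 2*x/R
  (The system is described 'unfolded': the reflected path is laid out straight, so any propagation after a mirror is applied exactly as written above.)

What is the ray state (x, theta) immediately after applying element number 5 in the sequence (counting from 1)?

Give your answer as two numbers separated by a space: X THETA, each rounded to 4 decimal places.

Answer: 5.4697 -0.1892

Derivation:
Initial: x=-8.0000 theta=0.4000
After 1 (propagate distance d=39): x=7.6000 theta=0.4000
After 2 (thin lens f=20): x=7.6000 theta=0.0200
After 3 (propagate distance d=7): x=7.7400 theta=0.0200
After 4 (thin lens f=37): x=7.7400 theta=-7/37 (≈-0.1892)
After 5 (propagate distance d=12): x=10119/1850 (≈5.4697) theta=-7/37 (≈-0.1892)
Rounded to 4 decimal places: x = 5.4697, theta = -0.1892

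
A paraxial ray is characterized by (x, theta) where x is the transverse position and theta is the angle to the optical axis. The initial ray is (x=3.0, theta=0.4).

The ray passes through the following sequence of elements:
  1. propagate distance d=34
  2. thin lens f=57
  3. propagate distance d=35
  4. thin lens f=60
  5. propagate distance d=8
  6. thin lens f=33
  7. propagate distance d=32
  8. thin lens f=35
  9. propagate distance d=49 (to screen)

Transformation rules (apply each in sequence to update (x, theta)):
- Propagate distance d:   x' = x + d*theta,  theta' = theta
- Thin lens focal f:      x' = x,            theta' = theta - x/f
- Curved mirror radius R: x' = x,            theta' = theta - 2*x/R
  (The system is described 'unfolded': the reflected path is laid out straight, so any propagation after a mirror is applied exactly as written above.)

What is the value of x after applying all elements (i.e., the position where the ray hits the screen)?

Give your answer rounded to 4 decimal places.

Initial: x=3.0000 theta=0.4000
After 1 (propagate distance d=34): x=16.6000 theta=0.4000
After 2 (thin lens f=57): x=16.6000 theta=31/285 (≈0.1088)
After 3 (propagate distance d=35): x=5816/285 (≈20.4070) theta=31/285 (≈0.1088)
After 4 (thin lens f=60): x=5816/285 (≈20.4070) theta=-989/4275 (≈-0.2313)
After 5 (propagate distance d=8): x=79328/4275 (≈18.5563) theta=-989/4275 (≈-0.2313)
After 6 (thin lens f=33): x=79328/4275 (≈18.5563) theta=-22393/28215 (≈-0.7937)
After 7 (propagate distance d=32): x=-965056/141075 (≈-6.8407) theta=-22393/28215 (≈-0.7937)
After 8 (thin lens f=35): x=-965056/141075 (≈-6.8407) theta=-109397/182875 (≈-0.5982)
After 9 (propagate distance d=49 (to screen)): x=-25501313/705375 (≈-36.1528) theta=-109397/182875 (≈-0.5982)
Rounded to 4 decimal places: x = -36.1528

Answer: -36.1528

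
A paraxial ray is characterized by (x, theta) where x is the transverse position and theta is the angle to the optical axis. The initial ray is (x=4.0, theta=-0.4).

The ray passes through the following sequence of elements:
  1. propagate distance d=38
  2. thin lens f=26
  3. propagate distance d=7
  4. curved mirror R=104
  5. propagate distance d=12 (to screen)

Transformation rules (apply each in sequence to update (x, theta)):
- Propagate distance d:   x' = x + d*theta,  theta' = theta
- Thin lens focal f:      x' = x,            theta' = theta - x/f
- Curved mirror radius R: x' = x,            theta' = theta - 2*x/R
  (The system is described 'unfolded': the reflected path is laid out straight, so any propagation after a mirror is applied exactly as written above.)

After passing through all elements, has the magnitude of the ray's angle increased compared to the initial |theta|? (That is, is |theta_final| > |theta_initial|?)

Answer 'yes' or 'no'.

Answer: no

Derivation:
Initial: x=4.0000 theta=-0.4000
After 1 (propagate distance d=38): x=-11.2000 theta=-0.4000
After 2 (thin lens f=26): x=-11.2000 theta=2/65 (≈0.0308)
After 3 (propagate distance d=7): x=-714/65 (≈-10.9846) theta=2/65 (≈0.0308)
After 4 (curved mirror R=104): x=-714/65 (≈-10.9846) theta=409/1690 (≈0.2420)
After 5 (propagate distance d=12 (to screen)): x=-6828/845 (≈-8.0805) theta=409/1690 (≈0.2420)
|theta_initial|=0.4000 |theta_final|=409/1690 (≈0.2420) -> not increased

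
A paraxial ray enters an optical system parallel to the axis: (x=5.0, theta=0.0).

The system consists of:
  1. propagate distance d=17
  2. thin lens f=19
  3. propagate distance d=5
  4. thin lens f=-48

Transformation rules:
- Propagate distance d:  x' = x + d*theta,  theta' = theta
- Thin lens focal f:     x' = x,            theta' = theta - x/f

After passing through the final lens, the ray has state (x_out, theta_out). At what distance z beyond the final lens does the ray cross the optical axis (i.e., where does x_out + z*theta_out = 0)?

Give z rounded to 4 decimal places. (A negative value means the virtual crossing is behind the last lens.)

Initial: x=5.0000 theta=0.0000
After 1 (propagate distance d=17): x=5.0000 theta=0.0000
After 2 (thin lens f=19): x=5.0000 theta=-5/19 (≈-0.2632)
After 3 (propagate distance d=5): x=70/19 (≈3.6842) theta=-5/19 (≈-0.2632)
After 4 (thin lens f=-48): x=70/19 (≈3.6842) theta=-85/456 (≈-0.1864)
z_focus = -x_out/theta_out = -(70/19)/(-85/456) = 336/17 ≈ 19.7647
Rounded to 4 decimal places: z = 19.7647

Answer: 19.7647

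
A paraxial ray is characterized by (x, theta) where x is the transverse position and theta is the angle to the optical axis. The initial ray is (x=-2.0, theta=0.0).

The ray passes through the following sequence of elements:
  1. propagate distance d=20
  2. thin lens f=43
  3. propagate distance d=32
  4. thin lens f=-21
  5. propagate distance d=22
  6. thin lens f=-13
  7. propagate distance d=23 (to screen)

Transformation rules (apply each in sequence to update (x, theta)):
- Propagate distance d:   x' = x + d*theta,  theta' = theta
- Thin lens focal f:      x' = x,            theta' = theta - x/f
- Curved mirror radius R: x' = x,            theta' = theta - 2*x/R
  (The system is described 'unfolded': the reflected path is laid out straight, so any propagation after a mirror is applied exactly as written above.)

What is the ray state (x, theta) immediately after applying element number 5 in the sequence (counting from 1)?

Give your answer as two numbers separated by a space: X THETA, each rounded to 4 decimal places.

Initial: x=-2.0000 theta=0.0000
After 1 (propagate distance d=20): x=-2.0000 theta=0.0000
After 2 (thin lens f=43): x=-2.0000 theta=2/43 (≈0.0465)
After 3 (propagate distance d=32): x=-22/43 (≈-0.5116) theta=2/43 (≈0.0465)
After 4 (thin lens f=-21): x=-22/43 (≈-0.5116) theta=20/903 (≈0.0221)
After 5 (propagate distance d=22): x=-22/903 (≈-0.0244) theta=20/903 (≈0.0221)
Rounded to 4 decimal places: x = -0.0244, theta = 0.0221

Answer: -0.0244 0.0221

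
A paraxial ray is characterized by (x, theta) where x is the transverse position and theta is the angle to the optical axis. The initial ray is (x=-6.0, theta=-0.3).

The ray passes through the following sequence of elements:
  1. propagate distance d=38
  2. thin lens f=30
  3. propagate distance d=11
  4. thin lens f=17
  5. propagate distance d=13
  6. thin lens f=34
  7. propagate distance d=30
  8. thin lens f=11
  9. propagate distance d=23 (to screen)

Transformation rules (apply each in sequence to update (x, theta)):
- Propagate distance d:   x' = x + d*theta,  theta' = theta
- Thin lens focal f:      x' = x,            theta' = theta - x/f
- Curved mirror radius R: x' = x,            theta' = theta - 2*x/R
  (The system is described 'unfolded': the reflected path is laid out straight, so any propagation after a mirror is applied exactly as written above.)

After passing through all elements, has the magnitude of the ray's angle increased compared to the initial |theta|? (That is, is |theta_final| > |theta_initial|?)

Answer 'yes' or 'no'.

Answer: yes

Derivation:
Initial: x=-6.0000 theta=-0.3000
After 1 (propagate distance d=38): x=-17.4000 theta=-0.3000
After 2 (thin lens f=30): x=-17.4000 theta=0.2800
After 3 (propagate distance d=11): x=-14.3200 theta=0.2800
After 4 (thin lens f=17): x=-14.3200 theta=477/425 (≈1.1224)
After 5 (propagate distance d=13): x=23/85 (≈0.2706) theta=477/425 (≈1.1224)
After 6 (thin lens f=34): x=23/85 (≈0.2706) theta=16103/14450 (≈1.1144)
After 7 (propagate distance d=30): x=9740/289 (≈33.7024) theta=16103/14450 (≈1.1144)
After 8 (thin lens f=11): x=9740/289 (≈33.7024) theta=-309867/158950 (≈-1.9495)
After 9 (propagate distance d=23 (to screen)): x=-1769941/158950 (≈-11.1352) theta=-309867/158950 (≈-1.9495)
|theta_initial|=0.3000 |theta_final|=309867/158950 (≈1.9495) -> increased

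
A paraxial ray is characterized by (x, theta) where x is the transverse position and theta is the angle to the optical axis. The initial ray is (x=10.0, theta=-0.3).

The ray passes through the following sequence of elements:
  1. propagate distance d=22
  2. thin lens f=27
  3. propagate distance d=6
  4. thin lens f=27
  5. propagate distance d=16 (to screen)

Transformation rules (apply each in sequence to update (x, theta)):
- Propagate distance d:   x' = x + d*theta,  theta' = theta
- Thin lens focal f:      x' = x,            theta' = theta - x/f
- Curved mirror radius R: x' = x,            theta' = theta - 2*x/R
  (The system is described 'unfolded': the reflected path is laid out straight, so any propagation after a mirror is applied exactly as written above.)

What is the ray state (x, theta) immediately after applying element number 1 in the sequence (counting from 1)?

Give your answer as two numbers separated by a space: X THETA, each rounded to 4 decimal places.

Answer: 3.4000 -0.3000

Derivation:
Initial: x=10.0000 theta=-0.3000
After 1 (propagate distance d=22): x=3.4000 theta=-0.3000
Rounded to 4 decimal places: x = 3.4000, theta = -0.3000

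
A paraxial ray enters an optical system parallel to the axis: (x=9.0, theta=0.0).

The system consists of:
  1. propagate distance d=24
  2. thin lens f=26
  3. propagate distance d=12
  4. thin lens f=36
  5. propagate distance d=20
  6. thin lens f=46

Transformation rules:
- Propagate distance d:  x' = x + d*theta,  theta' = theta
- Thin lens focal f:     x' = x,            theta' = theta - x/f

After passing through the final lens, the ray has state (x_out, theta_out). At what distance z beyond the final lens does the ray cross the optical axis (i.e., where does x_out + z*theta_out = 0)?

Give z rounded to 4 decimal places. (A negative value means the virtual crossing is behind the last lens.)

Answer: -12.6475

Derivation:
Initial: x=9.0000 theta=0.0000
After 1 (propagate distance d=24): x=9.0000 theta=0.0000
After 2 (thin lens f=26): x=9.0000 theta=-9/26 (≈-0.3462)
After 3 (propagate distance d=12): x=63/13 (≈4.8462) theta=-9/26 (≈-0.3462)
After 4 (thin lens f=36): x=63/13 (≈4.8462) theta=-25/52 (≈-0.4808)
After 5 (propagate distance d=20): x=-62/13 (≈-4.7692) theta=-25/52 (≈-0.4808)
After 6 (thin lens f=46): x=-62/13 (≈-4.7692) theta=-451/1196 (≈-0.3771)
z_focus = -x_out/theta_out = -(-62/13)/(-451/1196) = -5704/451 ≈ -12.6475
Rounded to 4 decimal places: z = -12.6475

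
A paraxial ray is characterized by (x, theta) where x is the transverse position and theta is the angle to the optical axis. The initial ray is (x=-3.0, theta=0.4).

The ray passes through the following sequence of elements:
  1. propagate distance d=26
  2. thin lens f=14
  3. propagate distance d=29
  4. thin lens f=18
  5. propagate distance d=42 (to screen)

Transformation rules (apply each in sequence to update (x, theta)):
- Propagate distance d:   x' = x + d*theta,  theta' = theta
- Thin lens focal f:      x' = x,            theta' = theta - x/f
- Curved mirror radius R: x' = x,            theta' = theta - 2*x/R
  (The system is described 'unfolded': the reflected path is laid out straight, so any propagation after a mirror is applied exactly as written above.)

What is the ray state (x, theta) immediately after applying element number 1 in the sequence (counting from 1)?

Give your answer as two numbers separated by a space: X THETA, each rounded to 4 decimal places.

Initial: x=-3.0000 theta=0.4000
After 1 (propagate distance d=26): x=7.4000 theta=0.4000
Rounded to 4 decimal places: x = 7.4000, theta = 0.4000

Answer: 7.4000 0.4000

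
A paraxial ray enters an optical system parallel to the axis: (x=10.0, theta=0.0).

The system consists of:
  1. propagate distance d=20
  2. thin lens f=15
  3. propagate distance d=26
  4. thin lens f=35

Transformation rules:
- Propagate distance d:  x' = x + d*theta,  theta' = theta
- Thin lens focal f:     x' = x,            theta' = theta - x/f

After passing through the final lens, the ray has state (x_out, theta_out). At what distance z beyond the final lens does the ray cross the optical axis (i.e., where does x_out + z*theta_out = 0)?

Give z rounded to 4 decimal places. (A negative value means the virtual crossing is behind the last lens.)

Initial: x=10.0000 theta=0.0000
After 1 (propagate distance d=20): x=10.0000 theta=0.0000
After 2 (thin lens f=15): x=10.0000 theta=-2/3 (≈-0.6667)
After 3 (propagate distance d=26): x=-22/3 (≈-7.3333) theta=-2/3 (≈-0.6667)
After 4 (thin lens f=35): x=-22/3 (≈-7.3333) theta=-16/35 (≈-0.4571)
z_focus = -x_out/theta_out = -(-22/3)/(-16/35) = -385/24 ≈ -16.0417
Rounded to 4 decimal places: z = -16.0417

Answer: -16.0417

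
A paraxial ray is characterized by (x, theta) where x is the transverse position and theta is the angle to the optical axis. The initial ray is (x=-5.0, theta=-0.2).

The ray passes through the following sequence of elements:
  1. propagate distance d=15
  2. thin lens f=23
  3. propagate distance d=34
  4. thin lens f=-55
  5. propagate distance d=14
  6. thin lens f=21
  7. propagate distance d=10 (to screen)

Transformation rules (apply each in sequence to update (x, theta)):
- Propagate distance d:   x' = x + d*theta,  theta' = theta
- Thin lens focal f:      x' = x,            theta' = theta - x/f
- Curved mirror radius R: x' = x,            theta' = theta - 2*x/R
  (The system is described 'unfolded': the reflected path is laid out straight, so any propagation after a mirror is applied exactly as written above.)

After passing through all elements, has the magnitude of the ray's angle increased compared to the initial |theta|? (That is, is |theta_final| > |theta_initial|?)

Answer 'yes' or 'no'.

Initial: x=-5.0000 theta=-0.2000
After 1 (propagate distance d=15): x=-8.0000 theta=-0.2000
After 2 (thin lens f=23): x=-8.0000 theta=17/115 (≈0.1478)
After 3 (propagate distance d=34): x=-342/115 (≈-2.9739) theta=17/115 (≈0.1478)
After 4 (thin lens f=-55): x=-342/115 (≈-2.9739) theta=593/6325 (≈0.0938)
After 5 (propagate distance d=14): x=-10508/6325 (≈-1.6613) theta=593/6325 (≈0.0938)
After 6 (thin lens f=21): x=-10508/6325 (≈-1.6613) theta=22961/132825 (≈0.1729)
After 7 (propagate distance d=10 (to screen)): x=8942/132825 (≈0.0673) theta=22961/132825 (≈0.1729)
|theta_initial|=0.2000 |theta_final|=22961/132825 (≈0.1729) -> not increased

Answer: no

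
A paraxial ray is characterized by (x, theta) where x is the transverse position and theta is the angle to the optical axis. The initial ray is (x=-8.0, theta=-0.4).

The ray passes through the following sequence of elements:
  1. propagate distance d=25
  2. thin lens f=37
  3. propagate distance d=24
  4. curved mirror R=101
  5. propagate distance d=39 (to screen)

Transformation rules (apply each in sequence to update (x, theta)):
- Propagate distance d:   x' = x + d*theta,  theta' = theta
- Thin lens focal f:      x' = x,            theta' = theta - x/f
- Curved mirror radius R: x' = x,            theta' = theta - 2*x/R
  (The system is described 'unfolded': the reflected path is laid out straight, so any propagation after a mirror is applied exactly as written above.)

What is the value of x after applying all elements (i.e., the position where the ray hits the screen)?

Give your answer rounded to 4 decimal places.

Initial: x=-8.0000 theta=-0.4000
After 1 (propagate distance d=25): x=-18.0000 theta=-0.4000
After 2 (thin lens f=37): x=-18.0000 theta=16/185 (≈0.0865)
After 3 (propagate distance d=24): x=-2946/185 (≈-15.9243) theta=16/185 (≈0.0865)
After 4 (curved mirror R=101): x=-2946/185 (≈-15.9243) theta=7508/18685 (≈0.4018)
After 5 (propagate distance d=39 (to screen)): x=-4734/18685 (≈-0.2534) theta=7508/18685 (≈0.4018)
Rounded to 4 decimal places: x = -0.2534

Answer: -0.2534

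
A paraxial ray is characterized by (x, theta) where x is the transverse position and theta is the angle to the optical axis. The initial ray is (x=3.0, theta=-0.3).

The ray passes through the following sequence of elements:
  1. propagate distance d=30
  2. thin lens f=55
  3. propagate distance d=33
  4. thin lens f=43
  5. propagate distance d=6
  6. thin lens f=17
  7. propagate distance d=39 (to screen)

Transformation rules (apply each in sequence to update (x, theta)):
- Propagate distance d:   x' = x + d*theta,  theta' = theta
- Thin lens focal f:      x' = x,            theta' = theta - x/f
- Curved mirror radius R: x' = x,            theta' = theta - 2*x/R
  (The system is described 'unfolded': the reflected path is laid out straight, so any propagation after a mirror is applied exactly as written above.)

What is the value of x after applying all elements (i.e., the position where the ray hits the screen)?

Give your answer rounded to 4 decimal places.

Initial: x=3.0000 theta=-0.3000
After 1 (propagate distance d=30): x=-6.0000 theta=-0.3000
After 2 (thin lens f=55): x=-6.0000 theta=-21/110 (≈-0.1909)
After 3 (propagate distance d=33): x=-12.3000 theta=-21/110 (≈-0.1909)
After 4 (thin lens f=43): x=-12.3000 theta=45/473 (≈0.0951)
After 5 (propagate distance d=6): x=-55479/4730 (≈-11.7292) theta=45/473 (≈0.0951)
After 6 (thin lens f=17): x=-55479/4730 (≈-11.7292) theta=5739/7310 (≈0.7851)
After 7 (propagate distance d=39 (to screen)): x=759444/40205 (≈18.8893) theta=5739/7310 (≈0.7851)
Rounded to 4 decimal places: x = 18.8893

Answer: 18.8893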